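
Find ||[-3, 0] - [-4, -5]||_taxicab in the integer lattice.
6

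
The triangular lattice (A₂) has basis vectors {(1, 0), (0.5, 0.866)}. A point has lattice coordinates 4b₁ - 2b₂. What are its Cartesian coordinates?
(3, -1.732)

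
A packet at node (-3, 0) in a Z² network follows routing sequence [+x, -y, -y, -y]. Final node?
(-2, -3)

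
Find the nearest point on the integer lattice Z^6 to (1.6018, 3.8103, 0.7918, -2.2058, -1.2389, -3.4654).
(2, 4, 1, -2, -1, -3)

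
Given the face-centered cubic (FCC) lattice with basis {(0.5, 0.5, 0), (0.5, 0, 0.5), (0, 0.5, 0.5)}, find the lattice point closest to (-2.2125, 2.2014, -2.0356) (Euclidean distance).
(-2, 2, -2)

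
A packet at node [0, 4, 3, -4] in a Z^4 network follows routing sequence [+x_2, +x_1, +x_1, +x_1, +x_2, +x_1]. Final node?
(4, 6, 3, -4)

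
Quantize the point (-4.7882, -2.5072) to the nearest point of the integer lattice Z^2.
(-5, -3)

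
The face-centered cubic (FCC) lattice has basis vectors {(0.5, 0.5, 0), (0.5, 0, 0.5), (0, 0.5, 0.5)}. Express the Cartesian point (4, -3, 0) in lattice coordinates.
b₁ + 7b₂ - 7b₃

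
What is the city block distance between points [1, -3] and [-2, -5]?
5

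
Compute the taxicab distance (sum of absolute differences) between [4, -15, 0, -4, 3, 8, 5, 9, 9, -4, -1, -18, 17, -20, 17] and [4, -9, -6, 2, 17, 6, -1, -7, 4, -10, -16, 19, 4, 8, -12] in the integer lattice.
189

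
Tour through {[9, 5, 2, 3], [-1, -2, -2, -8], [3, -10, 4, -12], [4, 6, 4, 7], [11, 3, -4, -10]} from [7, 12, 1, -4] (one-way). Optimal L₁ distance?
101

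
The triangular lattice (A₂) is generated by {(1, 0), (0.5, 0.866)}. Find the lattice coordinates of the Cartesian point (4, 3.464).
2b₁ + 4b₂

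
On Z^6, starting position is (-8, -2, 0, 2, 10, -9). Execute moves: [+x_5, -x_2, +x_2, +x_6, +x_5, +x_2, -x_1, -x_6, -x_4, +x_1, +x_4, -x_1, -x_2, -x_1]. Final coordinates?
(-10, -2, 0, 2, 12, -9)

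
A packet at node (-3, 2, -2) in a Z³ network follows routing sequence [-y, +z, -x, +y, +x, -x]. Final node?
(-4, 2, -1)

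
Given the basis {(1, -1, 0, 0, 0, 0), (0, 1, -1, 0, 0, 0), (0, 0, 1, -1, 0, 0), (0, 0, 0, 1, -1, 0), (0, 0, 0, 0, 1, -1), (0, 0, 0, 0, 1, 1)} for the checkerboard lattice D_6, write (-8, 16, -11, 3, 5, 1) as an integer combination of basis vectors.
-8b₁ + 8b₂ - 3b₃ + 2b₅ + 3b₆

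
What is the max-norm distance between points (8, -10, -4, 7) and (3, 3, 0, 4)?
13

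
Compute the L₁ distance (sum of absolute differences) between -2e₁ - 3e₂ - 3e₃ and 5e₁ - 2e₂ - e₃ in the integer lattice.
10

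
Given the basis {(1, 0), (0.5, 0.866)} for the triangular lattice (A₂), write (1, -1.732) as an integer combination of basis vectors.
2b₁ - 2b₂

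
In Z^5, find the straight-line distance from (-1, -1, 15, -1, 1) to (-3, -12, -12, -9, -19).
36.3043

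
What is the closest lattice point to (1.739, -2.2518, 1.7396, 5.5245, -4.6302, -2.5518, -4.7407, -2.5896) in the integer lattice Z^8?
(2, -2, 2, 6, -5, -3, -5, -3)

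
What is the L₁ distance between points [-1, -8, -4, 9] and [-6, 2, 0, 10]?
20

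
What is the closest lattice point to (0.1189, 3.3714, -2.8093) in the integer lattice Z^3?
(0, 3, -3)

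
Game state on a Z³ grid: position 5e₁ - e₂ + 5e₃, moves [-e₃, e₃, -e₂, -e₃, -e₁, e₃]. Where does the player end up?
(4, -2, 5)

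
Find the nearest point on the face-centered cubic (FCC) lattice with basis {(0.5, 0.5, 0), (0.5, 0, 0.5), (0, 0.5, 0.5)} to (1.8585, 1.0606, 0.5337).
(1.5, 1, 0.5)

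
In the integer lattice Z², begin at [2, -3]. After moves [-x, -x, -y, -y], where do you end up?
(0, -5)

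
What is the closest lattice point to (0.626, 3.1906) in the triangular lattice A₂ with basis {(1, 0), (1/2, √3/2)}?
(1, 3.464)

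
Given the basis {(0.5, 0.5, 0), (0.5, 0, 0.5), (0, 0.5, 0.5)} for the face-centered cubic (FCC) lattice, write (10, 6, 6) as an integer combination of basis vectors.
10b₁ + 10b₂ + 2b₃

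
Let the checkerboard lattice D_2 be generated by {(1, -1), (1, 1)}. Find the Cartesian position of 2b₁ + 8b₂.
(10, 6)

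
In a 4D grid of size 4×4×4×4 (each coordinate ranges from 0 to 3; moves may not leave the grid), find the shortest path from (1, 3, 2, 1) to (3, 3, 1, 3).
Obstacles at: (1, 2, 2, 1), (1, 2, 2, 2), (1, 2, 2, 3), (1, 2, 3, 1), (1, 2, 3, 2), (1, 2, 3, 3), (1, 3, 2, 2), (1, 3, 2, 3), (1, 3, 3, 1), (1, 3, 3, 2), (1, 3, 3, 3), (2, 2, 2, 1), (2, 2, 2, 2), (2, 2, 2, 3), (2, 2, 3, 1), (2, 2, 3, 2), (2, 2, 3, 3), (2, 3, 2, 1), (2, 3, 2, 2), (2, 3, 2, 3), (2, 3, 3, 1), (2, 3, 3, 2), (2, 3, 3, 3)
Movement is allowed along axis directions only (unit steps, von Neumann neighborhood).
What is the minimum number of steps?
5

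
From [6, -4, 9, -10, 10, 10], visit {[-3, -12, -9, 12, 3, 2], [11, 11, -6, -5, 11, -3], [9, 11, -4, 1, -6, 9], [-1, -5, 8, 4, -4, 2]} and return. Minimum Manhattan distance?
246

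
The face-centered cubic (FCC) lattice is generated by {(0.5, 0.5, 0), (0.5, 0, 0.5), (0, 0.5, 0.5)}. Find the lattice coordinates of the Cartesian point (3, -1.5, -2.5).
4b₁ + 2b₂ - 7b₃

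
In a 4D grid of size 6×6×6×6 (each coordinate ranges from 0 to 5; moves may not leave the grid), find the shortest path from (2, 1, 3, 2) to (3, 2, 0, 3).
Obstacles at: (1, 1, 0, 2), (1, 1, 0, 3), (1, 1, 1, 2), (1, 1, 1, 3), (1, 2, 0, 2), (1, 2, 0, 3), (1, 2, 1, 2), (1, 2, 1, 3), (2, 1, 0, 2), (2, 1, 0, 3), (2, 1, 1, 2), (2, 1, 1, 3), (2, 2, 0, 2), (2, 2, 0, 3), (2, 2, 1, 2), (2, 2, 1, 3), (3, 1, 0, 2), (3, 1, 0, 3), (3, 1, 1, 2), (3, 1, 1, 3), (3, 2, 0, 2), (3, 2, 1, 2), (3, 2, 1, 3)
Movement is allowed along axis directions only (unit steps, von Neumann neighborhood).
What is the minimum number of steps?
8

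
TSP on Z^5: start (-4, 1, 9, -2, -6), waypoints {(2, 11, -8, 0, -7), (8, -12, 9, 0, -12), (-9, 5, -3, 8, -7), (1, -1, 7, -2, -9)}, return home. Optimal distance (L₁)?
150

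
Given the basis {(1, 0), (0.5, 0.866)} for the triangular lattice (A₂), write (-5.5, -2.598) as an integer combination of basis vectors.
-4b₁ - 3b₂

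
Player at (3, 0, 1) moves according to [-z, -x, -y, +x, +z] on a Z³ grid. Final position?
(3, -1, 1)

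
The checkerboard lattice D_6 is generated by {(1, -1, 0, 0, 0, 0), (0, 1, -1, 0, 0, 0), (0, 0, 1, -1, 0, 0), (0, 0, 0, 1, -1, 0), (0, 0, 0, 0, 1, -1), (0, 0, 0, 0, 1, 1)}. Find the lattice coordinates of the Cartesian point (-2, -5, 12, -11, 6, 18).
-2b₁ - 7b₂ + 5b₃ - 6b₄ - 9b₅ + 9b₆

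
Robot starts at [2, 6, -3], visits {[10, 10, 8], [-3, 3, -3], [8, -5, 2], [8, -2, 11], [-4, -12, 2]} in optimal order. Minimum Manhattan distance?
77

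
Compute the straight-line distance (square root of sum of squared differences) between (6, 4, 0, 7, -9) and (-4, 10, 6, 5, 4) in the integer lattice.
18.5742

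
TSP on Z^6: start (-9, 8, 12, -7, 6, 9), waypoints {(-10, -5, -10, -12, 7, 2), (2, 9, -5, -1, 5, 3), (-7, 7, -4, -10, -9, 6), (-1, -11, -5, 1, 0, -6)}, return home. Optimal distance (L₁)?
212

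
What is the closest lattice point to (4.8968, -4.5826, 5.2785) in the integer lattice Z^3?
(5, -5, 5)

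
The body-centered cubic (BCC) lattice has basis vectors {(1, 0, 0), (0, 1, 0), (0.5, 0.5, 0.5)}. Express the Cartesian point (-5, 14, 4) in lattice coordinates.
-9b₁ + 10b₂ + 8b₃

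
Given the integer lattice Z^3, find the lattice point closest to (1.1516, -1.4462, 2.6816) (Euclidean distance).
(1, -1, 3)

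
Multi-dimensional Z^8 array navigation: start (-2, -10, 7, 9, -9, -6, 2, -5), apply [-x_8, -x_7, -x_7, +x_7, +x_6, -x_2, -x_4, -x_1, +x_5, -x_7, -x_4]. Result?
(-3, -11, 7, 7, -8, -5, 0, -6)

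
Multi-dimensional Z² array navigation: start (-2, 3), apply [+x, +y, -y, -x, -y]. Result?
(-2, 2)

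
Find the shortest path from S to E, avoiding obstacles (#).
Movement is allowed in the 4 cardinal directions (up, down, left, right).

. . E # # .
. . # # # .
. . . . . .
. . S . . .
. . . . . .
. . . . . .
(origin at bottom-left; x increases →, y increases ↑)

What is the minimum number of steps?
5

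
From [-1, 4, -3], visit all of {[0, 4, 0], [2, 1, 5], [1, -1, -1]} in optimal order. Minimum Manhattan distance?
20
(one optimal route: (-1, 4, -3) → (0, 4, 0) → (1, -1, -1) → (2, 1, 5))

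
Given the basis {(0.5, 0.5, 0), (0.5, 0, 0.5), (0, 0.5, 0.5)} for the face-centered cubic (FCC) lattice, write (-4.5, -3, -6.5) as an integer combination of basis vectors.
-b₁ - 8b₂ - 5b₃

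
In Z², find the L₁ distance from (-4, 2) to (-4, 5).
3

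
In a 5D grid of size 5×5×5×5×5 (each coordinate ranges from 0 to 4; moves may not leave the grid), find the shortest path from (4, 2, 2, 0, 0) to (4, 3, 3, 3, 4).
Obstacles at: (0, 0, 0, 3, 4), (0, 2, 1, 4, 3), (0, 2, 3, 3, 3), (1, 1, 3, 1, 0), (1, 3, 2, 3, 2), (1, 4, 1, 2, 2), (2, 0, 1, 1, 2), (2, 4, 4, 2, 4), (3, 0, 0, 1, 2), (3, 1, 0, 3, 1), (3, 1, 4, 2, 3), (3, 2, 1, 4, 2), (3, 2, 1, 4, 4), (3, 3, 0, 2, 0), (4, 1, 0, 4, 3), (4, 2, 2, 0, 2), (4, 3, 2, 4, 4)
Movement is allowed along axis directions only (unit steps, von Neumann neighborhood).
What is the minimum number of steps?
9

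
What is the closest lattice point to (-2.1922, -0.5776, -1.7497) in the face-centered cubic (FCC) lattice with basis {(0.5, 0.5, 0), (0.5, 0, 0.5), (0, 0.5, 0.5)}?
(-2, -0.5, -1.5)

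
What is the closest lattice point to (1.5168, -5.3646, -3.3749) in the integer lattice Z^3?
(2, -5, -3)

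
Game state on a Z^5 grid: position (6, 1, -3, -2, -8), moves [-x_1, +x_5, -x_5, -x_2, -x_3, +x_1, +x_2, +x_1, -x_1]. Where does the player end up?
(6, 1, -4, -2, -8)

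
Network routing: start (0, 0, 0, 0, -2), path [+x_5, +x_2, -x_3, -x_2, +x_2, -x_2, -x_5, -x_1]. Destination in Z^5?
(-1, 0, -1, 0, -2)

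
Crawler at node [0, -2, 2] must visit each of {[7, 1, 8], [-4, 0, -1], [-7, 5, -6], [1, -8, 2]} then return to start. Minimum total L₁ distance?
82
(one optimal route: (0, -2, 2) → (-4, 0, -1) → (-7, 5, -6) → (7, 1, 8) → (1, -8, 2) → (0, -2, 2))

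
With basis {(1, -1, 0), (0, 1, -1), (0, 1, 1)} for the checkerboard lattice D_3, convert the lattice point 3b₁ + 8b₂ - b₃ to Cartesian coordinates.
(3, 4, -9)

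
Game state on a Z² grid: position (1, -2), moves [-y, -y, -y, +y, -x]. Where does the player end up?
(0, -4)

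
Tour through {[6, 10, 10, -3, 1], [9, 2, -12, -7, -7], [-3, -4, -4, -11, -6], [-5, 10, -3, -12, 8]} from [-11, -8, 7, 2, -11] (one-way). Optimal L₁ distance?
157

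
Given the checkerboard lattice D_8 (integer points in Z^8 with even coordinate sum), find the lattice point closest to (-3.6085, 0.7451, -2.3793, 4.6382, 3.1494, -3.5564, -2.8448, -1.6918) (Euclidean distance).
(-4, 1, -2, 5, 3, -4, -3, -2)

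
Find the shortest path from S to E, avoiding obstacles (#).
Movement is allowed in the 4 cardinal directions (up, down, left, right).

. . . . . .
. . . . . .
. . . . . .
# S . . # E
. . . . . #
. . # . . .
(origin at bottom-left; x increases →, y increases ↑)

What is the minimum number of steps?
6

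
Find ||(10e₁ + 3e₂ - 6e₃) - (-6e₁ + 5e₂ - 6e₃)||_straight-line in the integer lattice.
16.1245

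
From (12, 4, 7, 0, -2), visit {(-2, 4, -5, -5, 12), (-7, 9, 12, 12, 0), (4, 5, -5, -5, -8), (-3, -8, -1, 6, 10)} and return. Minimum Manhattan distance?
182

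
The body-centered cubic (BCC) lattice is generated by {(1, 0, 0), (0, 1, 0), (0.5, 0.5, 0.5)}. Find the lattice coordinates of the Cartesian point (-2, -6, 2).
-4b₁ - 8b₂ + 4b₃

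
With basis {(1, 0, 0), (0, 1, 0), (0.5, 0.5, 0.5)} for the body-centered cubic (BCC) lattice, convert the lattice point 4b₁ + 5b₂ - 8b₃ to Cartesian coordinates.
(0, 1, -4)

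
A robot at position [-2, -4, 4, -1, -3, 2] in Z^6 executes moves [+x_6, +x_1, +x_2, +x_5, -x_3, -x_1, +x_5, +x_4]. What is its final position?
(-2, -3, 3, 0, -1, 3)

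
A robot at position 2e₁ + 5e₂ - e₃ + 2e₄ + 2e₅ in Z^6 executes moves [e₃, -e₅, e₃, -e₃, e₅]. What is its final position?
(2, 5, 0, 2, 2, 0)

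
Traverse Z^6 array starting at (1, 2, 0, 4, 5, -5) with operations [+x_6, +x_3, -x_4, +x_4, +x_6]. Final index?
(1, 2, 1, 4, 5, -3)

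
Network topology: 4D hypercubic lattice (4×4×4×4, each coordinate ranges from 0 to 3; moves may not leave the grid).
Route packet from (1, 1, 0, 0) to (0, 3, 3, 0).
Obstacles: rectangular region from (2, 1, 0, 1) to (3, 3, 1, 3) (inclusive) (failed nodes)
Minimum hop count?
6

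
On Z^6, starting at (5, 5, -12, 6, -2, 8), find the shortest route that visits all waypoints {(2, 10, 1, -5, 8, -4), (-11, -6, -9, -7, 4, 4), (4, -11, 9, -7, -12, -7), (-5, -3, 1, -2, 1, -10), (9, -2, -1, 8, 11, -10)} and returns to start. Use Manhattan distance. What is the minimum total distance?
294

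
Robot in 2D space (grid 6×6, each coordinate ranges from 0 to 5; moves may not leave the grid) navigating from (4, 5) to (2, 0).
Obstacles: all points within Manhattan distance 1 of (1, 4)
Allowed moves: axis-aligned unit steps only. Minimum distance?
7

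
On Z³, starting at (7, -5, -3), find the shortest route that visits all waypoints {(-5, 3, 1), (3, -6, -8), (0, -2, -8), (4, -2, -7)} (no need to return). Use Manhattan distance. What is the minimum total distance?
40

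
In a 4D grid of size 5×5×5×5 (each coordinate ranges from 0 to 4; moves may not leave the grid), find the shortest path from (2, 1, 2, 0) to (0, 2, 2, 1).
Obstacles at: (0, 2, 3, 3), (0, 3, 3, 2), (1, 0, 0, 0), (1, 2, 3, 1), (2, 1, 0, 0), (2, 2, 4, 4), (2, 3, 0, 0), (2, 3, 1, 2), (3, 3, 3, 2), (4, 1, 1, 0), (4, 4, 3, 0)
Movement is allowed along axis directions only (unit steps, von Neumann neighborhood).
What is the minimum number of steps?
4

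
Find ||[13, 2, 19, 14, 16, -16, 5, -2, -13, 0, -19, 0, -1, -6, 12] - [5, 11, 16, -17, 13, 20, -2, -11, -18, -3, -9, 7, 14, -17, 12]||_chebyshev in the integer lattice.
36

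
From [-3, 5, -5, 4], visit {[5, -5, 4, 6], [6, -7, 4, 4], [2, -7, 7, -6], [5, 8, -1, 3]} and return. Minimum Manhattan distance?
98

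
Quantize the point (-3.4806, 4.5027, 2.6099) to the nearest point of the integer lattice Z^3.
(-3, 5, 3)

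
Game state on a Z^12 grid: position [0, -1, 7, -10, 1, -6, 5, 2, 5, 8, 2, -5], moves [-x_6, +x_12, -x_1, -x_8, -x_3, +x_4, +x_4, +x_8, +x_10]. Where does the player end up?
(-1, -1, 6, -8, 1, -7, 5, 2, 5, 9, 2, -4)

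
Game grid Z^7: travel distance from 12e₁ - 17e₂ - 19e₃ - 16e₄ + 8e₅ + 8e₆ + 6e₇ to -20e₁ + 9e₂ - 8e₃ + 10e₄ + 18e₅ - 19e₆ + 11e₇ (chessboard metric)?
32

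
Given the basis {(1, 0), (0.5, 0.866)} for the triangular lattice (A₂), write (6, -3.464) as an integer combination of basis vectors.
8b₁ - 4b₂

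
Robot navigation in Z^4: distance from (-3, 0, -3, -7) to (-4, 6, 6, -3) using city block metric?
20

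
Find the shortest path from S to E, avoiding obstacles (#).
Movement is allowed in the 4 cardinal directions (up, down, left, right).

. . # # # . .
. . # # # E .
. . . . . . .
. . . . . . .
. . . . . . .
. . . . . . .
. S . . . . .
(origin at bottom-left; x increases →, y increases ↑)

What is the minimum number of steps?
9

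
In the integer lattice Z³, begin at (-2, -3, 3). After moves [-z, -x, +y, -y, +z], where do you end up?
(-3, -3, 3)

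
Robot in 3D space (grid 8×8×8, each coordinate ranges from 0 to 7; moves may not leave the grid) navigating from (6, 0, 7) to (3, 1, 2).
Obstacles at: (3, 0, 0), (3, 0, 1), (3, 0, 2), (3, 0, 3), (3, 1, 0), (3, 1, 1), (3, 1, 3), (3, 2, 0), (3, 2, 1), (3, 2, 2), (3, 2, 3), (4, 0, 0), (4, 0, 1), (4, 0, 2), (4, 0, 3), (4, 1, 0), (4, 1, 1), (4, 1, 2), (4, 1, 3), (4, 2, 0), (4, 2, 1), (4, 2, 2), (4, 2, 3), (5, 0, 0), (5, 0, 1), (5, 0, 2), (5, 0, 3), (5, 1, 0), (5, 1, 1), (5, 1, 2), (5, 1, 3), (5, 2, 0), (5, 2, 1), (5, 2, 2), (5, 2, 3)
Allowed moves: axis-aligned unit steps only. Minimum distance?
11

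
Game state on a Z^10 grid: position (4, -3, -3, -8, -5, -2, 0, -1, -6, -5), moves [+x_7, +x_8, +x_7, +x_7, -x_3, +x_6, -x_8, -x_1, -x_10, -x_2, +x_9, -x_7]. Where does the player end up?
(3, -4, -4, -8, -5, -1, 2, -1, -5, -6)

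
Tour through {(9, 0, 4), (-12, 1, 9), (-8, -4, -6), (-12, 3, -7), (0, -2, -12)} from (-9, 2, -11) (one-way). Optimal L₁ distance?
87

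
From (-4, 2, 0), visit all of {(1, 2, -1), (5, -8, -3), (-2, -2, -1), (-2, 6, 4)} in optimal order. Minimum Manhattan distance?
44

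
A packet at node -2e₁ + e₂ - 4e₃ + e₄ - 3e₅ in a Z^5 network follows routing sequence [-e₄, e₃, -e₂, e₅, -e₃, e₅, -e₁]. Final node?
(-3, 0, -4, 0, -1)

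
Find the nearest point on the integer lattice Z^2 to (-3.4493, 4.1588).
(-3, 4)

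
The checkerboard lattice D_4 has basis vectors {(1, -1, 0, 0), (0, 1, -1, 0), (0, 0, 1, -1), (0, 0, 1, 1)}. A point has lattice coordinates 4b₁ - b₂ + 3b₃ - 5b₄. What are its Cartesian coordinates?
(4, -5, -1, -8)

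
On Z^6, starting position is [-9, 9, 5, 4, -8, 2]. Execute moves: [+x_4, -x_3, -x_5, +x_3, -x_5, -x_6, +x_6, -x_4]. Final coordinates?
(-9, 9, 5, 4, -10, 2)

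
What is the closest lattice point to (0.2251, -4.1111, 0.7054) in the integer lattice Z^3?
(0, -4, 1)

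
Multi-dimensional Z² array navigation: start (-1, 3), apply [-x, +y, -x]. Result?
(-3, 4)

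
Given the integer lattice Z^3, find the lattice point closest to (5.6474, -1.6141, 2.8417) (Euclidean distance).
(6, -2, 3)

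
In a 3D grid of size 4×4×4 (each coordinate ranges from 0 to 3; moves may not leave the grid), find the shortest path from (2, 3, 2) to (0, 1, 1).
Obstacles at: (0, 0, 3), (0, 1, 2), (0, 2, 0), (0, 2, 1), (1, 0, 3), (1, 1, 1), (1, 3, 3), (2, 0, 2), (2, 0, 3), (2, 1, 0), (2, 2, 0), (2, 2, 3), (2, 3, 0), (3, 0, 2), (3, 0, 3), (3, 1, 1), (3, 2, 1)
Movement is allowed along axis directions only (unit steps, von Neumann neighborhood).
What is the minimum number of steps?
7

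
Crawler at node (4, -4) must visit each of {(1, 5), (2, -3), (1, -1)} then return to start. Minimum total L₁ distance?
24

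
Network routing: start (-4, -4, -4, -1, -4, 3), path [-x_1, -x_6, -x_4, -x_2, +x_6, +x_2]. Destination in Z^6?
(-5, -4, -4, -2, -4, 3)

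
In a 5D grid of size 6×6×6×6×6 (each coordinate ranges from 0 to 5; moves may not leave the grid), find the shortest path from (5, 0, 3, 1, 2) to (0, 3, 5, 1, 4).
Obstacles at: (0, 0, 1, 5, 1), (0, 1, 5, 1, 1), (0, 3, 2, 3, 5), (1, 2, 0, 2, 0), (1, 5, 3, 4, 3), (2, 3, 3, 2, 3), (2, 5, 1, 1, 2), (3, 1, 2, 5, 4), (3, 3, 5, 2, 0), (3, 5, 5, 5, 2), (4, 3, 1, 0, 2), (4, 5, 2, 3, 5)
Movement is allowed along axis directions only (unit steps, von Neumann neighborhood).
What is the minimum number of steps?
12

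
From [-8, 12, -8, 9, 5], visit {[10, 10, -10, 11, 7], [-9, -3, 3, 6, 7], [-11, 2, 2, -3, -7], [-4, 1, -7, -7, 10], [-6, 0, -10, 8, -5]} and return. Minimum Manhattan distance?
198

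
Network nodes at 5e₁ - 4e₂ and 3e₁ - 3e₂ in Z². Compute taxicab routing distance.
3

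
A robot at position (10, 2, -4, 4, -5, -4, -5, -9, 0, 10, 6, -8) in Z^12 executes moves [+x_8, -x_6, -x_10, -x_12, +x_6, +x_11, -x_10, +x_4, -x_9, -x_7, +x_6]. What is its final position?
(10, 2, -4, 5, -5, -3, -6, -8, -1, 8, 7, -9)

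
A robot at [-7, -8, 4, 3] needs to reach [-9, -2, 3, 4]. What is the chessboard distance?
6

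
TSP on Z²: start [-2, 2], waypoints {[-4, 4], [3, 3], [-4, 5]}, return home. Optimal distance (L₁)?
20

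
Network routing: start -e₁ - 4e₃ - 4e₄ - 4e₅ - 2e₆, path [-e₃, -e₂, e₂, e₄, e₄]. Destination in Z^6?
(-1, 0, -5, -2, -4, -2)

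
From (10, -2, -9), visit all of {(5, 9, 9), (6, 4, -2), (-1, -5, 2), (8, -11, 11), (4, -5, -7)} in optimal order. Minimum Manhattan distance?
87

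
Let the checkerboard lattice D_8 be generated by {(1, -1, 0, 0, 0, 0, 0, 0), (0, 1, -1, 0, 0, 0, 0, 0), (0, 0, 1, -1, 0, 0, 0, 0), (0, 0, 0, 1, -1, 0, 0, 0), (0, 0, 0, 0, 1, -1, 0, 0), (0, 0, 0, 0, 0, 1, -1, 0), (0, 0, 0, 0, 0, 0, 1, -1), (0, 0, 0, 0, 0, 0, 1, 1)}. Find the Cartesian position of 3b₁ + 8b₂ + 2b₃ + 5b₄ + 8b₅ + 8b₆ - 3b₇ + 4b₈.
(3, 5, -6, 3, 3, 0, -7, 7)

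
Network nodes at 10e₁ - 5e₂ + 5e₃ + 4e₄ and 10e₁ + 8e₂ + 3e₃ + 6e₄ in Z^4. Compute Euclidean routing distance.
13.3041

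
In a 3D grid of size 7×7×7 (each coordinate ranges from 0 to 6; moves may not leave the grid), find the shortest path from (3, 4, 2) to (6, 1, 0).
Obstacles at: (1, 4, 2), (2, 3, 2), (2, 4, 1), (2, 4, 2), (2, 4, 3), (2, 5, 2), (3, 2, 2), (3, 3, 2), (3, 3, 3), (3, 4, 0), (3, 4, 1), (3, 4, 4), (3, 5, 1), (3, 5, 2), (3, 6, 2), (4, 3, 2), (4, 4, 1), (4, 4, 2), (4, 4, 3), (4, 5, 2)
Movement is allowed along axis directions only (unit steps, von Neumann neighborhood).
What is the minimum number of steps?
12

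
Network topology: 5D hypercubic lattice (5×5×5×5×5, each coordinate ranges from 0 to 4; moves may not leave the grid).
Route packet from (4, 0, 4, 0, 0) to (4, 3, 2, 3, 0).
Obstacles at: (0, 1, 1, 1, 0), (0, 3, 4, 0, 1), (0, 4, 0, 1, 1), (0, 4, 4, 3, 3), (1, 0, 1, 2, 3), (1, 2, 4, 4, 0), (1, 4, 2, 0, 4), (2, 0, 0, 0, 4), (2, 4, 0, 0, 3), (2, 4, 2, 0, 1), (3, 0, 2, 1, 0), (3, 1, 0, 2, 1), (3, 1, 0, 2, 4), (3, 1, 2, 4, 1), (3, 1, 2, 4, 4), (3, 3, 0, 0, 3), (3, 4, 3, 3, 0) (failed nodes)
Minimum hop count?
8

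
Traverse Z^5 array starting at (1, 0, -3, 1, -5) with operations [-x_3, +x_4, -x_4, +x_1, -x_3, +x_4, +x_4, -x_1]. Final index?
(1, 0, -5, 3, -5)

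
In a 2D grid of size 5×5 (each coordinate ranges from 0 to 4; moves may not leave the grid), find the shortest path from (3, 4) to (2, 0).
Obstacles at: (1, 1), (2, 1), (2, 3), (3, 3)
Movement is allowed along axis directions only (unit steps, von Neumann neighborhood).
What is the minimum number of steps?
7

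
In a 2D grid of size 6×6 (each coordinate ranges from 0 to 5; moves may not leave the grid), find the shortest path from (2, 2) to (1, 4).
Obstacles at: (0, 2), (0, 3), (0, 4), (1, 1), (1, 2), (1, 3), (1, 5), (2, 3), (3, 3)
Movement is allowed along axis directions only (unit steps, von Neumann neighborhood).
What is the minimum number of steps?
7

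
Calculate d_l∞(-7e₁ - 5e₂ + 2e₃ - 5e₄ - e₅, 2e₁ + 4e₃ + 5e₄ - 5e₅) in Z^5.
10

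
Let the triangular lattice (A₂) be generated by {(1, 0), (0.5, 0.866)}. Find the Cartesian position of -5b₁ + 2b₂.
(-4, 1.732)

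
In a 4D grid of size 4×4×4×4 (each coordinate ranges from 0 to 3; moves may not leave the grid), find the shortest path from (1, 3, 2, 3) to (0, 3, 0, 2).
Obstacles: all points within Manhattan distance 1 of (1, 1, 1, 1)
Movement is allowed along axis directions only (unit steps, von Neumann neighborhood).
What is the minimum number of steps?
4
(one shortest path: (1, 3, 2, 3) → (0, 3, 2, 3) → (0, 3, 1, 3) → (0, 3, 0, 3) → (0, 3, 0, 2))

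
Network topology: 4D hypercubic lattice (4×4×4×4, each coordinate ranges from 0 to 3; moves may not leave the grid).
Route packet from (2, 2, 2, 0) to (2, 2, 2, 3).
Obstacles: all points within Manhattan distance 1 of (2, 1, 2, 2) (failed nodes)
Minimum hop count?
5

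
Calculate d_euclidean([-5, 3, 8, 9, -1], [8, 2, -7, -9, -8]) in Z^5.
27.7128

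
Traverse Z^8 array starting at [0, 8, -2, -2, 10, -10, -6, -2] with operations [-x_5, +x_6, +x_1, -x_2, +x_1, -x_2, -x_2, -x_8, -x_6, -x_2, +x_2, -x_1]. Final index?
(1, 5, -2, -2, 9, -10, -6, -3)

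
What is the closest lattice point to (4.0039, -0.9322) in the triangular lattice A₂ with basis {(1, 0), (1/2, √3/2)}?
(4.5, -0.866)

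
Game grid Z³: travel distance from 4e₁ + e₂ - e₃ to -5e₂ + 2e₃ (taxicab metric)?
13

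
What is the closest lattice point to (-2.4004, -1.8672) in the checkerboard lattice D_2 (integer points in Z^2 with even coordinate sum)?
(-2, -2)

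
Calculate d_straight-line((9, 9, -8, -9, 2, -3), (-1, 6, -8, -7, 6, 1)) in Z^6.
12.0416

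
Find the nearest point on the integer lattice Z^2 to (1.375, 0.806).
(1, 1)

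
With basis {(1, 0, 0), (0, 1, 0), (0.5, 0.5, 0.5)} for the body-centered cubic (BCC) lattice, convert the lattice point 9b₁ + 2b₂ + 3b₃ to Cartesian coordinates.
(10.5, 3.5, 1.5)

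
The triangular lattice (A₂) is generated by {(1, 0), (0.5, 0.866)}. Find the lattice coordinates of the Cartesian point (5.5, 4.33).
3b₁ + 5b₂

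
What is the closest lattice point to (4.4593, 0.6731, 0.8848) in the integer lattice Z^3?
(4, 1, 1)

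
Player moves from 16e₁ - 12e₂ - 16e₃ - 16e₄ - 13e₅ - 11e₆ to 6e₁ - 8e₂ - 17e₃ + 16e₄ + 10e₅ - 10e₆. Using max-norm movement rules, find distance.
32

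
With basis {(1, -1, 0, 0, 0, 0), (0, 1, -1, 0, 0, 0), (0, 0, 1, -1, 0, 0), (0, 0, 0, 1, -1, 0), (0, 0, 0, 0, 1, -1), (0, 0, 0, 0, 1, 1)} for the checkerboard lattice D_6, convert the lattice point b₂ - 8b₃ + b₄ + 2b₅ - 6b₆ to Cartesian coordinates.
(0, 1, -9, 9, -5, -8)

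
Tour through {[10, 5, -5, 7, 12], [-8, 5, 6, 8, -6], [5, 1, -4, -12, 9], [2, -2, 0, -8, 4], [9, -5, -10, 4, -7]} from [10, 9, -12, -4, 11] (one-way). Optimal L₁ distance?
165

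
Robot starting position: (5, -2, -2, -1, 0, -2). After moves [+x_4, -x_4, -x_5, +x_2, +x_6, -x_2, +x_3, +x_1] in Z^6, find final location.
(6, -2, -1, -1, -1, -1)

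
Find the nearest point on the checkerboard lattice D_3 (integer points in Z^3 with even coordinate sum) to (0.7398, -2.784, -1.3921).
(1, -3, -2)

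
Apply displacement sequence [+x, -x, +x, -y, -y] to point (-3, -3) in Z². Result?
(-2, -5)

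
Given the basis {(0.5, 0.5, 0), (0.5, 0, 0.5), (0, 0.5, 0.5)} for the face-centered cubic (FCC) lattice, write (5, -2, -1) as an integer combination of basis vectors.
4b₁ + 6b₂ - 8b₃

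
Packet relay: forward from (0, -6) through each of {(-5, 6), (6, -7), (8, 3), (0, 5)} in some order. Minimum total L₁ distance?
35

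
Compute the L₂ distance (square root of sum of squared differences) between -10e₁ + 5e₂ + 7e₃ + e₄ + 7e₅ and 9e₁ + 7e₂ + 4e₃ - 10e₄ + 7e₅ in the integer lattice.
22.2486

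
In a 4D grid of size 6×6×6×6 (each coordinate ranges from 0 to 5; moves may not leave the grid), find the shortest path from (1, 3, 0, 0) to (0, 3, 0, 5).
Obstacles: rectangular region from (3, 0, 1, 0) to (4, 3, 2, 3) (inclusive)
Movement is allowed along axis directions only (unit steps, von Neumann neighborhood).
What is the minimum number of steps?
6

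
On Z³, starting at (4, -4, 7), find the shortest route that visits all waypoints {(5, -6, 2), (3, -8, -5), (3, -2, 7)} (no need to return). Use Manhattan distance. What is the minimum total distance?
25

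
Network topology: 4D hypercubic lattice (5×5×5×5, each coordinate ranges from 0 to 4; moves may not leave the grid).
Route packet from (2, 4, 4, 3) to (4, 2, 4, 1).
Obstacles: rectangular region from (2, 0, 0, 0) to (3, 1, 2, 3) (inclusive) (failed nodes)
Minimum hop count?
6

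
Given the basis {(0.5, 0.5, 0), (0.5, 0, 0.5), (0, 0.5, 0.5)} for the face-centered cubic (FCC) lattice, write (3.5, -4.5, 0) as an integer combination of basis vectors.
-b₁ + 8b₂ - 8b₃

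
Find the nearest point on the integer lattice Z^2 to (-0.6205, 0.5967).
(-1, 1)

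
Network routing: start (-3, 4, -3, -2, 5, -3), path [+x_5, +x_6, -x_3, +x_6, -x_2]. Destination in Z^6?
(-3, 3, -4, -2, 6, -1)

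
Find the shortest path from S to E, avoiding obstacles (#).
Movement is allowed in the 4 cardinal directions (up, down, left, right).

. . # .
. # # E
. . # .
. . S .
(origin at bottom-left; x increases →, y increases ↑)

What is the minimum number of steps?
3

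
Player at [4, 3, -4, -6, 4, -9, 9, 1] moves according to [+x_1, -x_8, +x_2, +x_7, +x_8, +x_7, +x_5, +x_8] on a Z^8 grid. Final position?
(5, 4, -4, -6, 5, -9, 11, 2)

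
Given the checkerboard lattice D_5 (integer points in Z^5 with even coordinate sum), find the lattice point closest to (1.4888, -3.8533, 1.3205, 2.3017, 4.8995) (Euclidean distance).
(2, -4, 1, 2, 5)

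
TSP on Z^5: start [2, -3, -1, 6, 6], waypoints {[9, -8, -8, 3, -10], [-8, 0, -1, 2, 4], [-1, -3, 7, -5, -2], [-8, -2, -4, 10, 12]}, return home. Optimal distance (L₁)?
160
(one optimal route: (2, -3, -1, 6, 6) → (9, -8, -8, 3, -10) → (-1, -3, 7, -5, -2) → (-8, 0, -1, 2, 4) → (-8, -2, -4, 10, 12) → (2, -3, -1, 6, 6))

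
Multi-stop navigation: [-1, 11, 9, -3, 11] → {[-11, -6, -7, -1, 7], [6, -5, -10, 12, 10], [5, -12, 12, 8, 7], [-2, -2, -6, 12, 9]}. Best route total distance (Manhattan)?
129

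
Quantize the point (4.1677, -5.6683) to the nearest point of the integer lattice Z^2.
(4, -6)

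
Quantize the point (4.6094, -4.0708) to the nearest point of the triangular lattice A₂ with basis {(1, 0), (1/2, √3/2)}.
(4.5, -4.33)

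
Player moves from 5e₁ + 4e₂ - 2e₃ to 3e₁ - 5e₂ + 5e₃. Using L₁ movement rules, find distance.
18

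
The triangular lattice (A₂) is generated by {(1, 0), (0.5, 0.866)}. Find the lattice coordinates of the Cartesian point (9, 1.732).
8b₁ + 2b₂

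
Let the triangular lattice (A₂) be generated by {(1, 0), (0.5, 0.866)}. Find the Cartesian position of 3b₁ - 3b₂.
(1.5, -2.598)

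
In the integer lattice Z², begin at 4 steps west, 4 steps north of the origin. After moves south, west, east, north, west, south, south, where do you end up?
(-5, 2)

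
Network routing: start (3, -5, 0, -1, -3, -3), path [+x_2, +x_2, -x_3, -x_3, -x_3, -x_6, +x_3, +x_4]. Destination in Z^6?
(3, -3, -2, 0, -3, -4)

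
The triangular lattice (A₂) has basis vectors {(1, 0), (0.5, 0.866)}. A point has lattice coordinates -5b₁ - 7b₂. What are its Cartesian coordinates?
(-8.5, -6.062)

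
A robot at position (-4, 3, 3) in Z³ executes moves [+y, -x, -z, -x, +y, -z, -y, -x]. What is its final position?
(-7, 4, 1)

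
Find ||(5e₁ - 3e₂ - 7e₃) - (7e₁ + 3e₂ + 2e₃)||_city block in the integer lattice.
17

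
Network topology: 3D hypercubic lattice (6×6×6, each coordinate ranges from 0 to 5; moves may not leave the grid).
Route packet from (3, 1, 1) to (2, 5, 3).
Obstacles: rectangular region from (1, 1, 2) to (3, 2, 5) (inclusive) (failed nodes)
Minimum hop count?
7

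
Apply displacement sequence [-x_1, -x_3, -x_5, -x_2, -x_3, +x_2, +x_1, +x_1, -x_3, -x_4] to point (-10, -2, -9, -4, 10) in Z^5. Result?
(-9, -2, -12, -5, 9)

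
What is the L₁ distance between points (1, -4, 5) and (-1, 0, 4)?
7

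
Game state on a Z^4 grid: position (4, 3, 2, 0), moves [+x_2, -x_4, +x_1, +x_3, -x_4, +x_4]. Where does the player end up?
(5, 4, 3, -1)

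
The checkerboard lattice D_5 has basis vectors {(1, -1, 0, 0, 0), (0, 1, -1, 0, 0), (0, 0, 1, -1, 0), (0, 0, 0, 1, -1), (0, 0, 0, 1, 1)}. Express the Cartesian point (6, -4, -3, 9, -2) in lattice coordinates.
6b₁ + 2b₂ - b₃ + 5b₄ + 3b₅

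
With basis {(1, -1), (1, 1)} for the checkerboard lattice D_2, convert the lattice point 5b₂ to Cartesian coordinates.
(5, 5)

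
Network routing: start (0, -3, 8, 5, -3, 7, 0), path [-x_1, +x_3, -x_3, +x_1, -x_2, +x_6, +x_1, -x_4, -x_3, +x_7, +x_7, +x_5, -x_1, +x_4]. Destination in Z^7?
(0, -4, 7, 5, -2, 8, 2)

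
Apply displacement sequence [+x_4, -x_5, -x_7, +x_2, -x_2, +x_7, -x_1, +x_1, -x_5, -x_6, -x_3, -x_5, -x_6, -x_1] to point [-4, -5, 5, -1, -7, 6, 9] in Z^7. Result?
(-5, -5, 4, 0, -10, 4, 9)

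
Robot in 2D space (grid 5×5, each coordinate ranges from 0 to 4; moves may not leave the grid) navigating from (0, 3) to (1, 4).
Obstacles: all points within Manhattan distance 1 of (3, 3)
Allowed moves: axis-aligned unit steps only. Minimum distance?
2
(one shortest path: (0, 3) → (1, 3) → (1, 4))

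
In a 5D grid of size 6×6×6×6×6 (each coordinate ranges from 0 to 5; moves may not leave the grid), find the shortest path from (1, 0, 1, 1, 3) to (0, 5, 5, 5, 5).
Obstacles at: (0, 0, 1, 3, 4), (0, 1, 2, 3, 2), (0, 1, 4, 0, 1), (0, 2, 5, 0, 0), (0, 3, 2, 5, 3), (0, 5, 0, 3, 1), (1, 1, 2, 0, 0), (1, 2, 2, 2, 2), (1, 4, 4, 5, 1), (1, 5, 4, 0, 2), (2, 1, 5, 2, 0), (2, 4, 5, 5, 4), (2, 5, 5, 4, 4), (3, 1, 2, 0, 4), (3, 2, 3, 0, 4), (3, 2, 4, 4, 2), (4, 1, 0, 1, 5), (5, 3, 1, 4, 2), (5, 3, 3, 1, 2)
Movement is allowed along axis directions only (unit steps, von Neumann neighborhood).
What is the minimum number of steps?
16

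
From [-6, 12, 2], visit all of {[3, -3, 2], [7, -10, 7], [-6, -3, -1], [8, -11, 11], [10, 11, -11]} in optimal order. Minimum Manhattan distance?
98
(one optimal route: (-6, 12, 2) → (-6, -3, -1) → (3, -3, 2) → (7, -10, 7) → (8, -11, 11) → (10, 11, -11))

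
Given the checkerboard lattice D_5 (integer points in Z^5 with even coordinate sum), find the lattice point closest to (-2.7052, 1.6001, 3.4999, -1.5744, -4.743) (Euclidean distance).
(-3, 2, 4, -2, -5)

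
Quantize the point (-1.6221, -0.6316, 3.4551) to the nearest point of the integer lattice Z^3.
(-2, -1, 3)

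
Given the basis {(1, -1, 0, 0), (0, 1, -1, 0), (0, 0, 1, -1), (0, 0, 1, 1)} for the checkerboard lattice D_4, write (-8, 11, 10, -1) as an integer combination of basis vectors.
-8b₁ + 3b₂ + 7b₃ + 6b₄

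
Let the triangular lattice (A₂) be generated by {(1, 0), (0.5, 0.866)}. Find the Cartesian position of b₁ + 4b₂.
(3, 3.464)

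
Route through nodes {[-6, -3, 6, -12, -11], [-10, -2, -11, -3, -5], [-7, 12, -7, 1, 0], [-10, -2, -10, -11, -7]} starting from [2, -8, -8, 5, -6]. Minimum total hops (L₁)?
107
(one optimal route: (2, -8, -8, 5, -6) → (-7, 12, -7, 1, 0) → (-10, -2, -11, -3, -5) → (-10, -2, -10, -11, -7) → (-6, -3, 6, -12, -11))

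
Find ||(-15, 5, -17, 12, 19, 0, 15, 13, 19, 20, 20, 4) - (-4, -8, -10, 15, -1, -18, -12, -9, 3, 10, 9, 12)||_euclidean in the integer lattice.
53.1601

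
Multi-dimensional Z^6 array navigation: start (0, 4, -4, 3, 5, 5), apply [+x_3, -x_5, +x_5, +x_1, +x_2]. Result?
(1, 5, -3, 3, 5, 5)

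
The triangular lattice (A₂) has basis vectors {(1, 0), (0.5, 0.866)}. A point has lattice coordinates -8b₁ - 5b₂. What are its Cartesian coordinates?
(-10.5, -4.33)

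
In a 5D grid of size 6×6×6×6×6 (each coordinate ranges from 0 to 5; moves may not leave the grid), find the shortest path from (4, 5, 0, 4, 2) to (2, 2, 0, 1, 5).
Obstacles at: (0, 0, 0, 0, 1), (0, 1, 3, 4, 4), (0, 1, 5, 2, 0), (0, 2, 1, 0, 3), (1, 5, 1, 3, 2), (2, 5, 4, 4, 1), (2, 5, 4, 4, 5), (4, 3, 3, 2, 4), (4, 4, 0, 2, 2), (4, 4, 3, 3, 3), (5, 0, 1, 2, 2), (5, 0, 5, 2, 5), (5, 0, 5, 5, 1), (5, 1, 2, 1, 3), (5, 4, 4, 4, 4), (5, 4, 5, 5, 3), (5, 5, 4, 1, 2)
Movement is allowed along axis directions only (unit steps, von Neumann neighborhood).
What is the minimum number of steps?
11
(one shortest path: (4, 5, 0, 4, 2) → (3, 5, 0, 4, 2) → (2, 5, 0, 4, 2) → (2, 4, 0, 4, 2) → (2, 3, 0, 4, 2) → (2, 2, 0, 4, 2) → (2, 2, 0, 3, 2) → (2, 2, 0, 2, 2) → (2, 2, 0, 1, 2) → (2, 2, 0, 1, 3) → (2, 2, 0, 1, 4) → (2, 2, 0, 1, 5))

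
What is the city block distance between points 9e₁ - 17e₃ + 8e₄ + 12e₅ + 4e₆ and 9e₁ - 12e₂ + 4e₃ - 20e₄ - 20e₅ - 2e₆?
99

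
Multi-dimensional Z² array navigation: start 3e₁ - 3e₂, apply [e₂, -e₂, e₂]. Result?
(3, -2)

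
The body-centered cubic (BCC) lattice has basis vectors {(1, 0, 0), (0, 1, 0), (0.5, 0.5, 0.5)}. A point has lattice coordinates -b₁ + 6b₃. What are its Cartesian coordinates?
(2, 3, 3)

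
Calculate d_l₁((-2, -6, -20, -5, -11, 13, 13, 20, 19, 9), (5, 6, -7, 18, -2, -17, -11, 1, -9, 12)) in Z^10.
168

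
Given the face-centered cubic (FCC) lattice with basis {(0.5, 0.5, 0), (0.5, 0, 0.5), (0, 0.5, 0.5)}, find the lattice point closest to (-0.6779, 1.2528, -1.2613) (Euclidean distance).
(-0.5, 1, -1.5)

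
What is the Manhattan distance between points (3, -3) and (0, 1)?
7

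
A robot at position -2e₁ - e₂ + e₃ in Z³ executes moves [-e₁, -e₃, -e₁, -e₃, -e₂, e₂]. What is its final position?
(-4, -1, -1)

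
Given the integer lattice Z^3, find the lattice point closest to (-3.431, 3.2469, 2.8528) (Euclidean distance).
(-3, 3, 3)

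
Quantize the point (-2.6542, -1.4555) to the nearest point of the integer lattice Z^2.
(-3, -1)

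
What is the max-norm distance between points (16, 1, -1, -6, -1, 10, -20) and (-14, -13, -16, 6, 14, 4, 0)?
30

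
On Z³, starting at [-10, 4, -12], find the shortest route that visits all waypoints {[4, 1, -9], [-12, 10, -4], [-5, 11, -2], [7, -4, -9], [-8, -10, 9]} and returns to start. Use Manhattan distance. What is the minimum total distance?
128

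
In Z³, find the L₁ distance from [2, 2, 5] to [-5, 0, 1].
13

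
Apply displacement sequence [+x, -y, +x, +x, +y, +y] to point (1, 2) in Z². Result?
(4, 3)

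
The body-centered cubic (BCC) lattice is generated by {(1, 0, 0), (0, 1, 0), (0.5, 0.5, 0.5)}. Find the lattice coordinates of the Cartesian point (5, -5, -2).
7b₁ - 3b₂ - 4b₃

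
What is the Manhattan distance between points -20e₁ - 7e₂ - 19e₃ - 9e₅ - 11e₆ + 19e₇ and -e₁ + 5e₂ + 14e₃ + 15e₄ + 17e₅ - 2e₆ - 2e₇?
135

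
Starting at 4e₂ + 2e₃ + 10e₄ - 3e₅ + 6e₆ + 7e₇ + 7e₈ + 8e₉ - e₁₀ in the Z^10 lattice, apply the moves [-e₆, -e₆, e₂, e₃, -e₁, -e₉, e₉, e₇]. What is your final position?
(-1, 5, 3, 10, -3, 4, 8, 7, 8, -1)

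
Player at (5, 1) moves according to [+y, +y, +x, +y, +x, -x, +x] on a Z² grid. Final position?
(7, 4)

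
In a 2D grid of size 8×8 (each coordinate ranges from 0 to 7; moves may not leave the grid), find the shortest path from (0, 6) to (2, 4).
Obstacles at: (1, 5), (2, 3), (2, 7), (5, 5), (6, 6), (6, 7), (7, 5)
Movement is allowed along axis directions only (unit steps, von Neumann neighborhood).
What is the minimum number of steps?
4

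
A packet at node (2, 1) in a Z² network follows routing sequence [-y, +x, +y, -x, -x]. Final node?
(1, 1)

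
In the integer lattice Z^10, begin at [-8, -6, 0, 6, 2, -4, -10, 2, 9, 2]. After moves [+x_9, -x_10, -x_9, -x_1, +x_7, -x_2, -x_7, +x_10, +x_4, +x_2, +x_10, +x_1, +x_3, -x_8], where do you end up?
(-8, -6, 1, 7, 2, -4, -10, 1, 9, 3)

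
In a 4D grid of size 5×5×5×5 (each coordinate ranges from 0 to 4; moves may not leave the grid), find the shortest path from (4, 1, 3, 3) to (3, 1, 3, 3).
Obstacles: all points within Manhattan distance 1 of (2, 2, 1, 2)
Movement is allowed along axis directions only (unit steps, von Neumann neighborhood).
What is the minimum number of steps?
1
(one shortest path: (4, 1, 3, 3) → (3, 1, 3, 3))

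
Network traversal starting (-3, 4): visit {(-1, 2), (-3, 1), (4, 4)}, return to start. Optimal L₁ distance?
20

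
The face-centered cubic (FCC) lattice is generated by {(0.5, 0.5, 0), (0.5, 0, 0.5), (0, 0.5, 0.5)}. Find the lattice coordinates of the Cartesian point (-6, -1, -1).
-6b₁ - 6b₂ + 4b₃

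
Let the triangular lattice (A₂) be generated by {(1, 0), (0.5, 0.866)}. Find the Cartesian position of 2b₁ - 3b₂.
(0.5, -2.598)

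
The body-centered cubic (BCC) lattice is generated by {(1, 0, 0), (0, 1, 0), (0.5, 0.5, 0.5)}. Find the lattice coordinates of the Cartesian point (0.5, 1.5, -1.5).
2b₁ + 3b₂ - 3b₃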